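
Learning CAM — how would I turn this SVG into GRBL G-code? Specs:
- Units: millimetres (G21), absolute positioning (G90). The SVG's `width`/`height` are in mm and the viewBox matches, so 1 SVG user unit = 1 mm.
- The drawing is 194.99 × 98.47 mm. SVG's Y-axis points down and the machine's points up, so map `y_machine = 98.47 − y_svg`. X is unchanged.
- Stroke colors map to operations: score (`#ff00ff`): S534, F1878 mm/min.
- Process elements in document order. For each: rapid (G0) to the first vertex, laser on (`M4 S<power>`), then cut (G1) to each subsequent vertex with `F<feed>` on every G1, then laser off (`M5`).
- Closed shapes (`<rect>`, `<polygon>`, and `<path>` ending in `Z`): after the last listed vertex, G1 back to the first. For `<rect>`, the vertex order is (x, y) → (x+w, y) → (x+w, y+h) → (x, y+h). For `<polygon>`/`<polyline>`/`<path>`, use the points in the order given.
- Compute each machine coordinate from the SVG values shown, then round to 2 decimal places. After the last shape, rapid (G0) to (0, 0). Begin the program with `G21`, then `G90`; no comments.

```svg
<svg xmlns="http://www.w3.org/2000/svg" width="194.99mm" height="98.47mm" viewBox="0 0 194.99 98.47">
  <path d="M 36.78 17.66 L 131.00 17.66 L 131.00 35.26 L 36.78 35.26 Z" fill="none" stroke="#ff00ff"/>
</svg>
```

viewBox `0 0 194.99 98.47` with mm width/height → 1 unit = 1 mm. Flip: y_m = 98.47 − y_svg.

**Shape 1** — `<path>` rectangle, stroke `#ff00ff` → score (S534, F1878). Machine vertices: (36.78,80.81) → (131.00,80.81) → (131.00,63.21) → (36.78,63.21) → (36.78,80.81). Closed: final G1 returns to the first vertex.

G21
G90
G0 X36.78 Y80.81
M4 S534
G1 X131.00 Y80.81 F1878
G1 X131.00 Y63.21 F1878
G1 X36.78 Y63.21 F1878
G1 X36.78 Y80.81 F1878
M5
G0 X0.00 Y0.00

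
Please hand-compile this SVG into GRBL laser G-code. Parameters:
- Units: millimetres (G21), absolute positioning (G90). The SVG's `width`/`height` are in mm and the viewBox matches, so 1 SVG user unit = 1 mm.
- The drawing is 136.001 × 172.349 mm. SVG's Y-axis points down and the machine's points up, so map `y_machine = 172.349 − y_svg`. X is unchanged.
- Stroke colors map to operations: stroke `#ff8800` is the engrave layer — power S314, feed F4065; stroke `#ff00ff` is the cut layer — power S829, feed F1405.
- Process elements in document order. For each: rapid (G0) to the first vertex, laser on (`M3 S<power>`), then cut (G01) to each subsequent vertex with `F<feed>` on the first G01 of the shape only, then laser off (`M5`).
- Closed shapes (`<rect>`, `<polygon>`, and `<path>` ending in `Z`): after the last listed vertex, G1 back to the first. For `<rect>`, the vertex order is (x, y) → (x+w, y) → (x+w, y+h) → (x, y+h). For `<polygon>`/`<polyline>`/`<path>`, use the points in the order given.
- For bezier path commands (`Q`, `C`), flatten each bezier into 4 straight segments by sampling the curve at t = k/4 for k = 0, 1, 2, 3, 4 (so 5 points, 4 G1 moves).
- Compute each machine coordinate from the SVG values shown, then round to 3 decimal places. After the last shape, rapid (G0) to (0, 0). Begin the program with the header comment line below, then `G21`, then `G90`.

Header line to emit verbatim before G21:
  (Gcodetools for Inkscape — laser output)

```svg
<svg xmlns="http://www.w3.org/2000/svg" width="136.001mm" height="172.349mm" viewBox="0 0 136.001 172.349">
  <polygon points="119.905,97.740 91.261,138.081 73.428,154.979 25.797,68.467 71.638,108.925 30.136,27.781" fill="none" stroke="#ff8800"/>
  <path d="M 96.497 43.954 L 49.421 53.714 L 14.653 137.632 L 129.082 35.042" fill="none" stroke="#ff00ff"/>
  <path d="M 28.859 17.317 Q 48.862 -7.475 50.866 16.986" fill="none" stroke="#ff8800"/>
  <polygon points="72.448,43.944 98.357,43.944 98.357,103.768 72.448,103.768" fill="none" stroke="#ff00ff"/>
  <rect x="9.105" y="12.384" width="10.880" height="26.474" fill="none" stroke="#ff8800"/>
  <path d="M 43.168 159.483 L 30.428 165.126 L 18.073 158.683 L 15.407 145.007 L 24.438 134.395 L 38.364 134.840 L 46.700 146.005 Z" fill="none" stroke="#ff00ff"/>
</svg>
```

1 u = 1 mm; y_m = 172.349 − y.

[1] `<polygon>` closed polygon, #ff8800→engrave S314 F4065: (119.905,74.609) → (91.261,34.268) → (73.428,17.370) → (25.797,103.882) → (71.638,63.424) → (30.136,144.568) → (119.905,74.609) (closed)

[2] `<path>` open polyline, #ff00ff→cut S829 F1405: (96.497,128.395) → (49.421,118.635) → (14.653,34.717) → (129.082,137.307)

[3] `<path>` quadratic bezier, #ff8800→engrave S314 F4065: (28.859,155.032) → (37.736,164.350) → (44.362,167.511) → (48.739,164.515) → (50.866,155.363)

[4] `<polygon>` rectangle, #ff00ff→cut S829 F1405: (72.448,128.405) → (98.357,128.405) → (98.357,68.581) → (72.448,68.581) → (72.448,128.405) (closed)

[5] `<rect>` rectangle, #ff8800→engrave S314 F4065: (9.105,159.965) → (19.985,159.965) → (19.985,133.491) → (9.105,133.491) → (9.105,159.965) (closed)

[6] `<path>` regular polygon, #ff00ff→cut S829 F1405: (43.168,12.866) → (30.428,7.223) → (18.073,13.666) → (15.407,27.342) → (24.438,37.954) → (38.364,37.509) → (46.700,26.344) → (43.168,12.866) (closed)

(Gcodetools for Inkscape — laser output)
G21
G90
G0 X119.905 Y74.609
M3 S314
G01 X91.261 Y34.268 F4065
G01 X73.428 Y17.370
G01 X25.797 Y103.882
G01 X71.638 Y63.424
G01 X30.136 Y144.568
G01 X119.905 Y74.609
M5
G0 X96.497 Y128.395
M3 S829
G01 X49.421 Y118.635 F1405
G01 X14.653 Y34.717
G01 X129.082 Y137.307
M5
G0 X28.859 Y155.032
M3 S314
G01 X37.736 Y164.350 F4065
G01 X44.362 Y167.511
G01 X48.739 Y164.515
G01 X50.866 Y155.363
M5
G0 X72.448 Y128.405
M3 S829
G01 X98.357 Y128.405 F1405
G01 X98.357 Y68.581
G01 X72.448 Y68.581
G01 X72.448 Y128.405
M5
G0 X9.105 Y159.965
M3 S314
G01 X19.985 Y159.965 F4065
G01 X19.985 Y133.491
G01 X9.105 Y133.491
G01 X9.105 Y159.965
M5
G0 X43.168 Y12.866
M3 S829
G01 X30.428 Y7.223 F1405
G01 X18.073 Y13.666
G01 X15.407 Y27.342
G01 X24.438 Y37.954
G01 X38.364 Y37.509
G01 X46.700 Y26.344
G01 X43.168 Y12.866
M5
G0 X0.000 Y0.000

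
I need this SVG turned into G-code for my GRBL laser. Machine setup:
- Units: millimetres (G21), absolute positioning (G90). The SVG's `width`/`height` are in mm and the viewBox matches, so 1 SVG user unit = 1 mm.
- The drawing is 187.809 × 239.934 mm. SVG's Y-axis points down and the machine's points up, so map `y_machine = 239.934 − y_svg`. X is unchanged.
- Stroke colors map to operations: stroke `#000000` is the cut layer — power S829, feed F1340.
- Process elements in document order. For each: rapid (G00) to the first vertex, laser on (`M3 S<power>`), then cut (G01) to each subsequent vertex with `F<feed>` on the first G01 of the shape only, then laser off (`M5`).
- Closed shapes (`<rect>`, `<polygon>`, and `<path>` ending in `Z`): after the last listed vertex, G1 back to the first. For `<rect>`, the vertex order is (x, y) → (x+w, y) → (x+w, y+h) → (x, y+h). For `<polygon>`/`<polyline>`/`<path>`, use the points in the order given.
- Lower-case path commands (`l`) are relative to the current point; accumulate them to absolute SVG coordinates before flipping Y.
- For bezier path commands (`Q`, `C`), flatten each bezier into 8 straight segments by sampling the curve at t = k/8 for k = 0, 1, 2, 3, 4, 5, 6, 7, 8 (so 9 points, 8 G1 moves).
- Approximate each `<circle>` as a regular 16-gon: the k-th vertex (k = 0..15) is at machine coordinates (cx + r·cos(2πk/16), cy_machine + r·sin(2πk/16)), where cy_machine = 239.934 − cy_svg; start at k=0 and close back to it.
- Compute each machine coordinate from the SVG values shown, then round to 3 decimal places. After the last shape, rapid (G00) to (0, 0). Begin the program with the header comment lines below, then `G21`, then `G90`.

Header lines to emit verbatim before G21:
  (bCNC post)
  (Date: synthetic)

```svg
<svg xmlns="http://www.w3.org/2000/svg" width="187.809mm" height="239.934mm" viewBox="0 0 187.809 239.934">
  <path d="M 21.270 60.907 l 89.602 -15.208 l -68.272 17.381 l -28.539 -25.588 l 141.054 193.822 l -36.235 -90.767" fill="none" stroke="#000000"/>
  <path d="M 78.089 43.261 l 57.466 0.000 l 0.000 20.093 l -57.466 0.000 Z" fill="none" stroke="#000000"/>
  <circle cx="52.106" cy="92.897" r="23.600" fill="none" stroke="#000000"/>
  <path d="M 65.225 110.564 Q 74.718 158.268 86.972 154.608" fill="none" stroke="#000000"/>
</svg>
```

(bCNC post)
(Date: synthetic)
G21
G90
G00 X21.270 Y179.027
M3 S829
G01 X110.872 Y194.235 F1340
G01 X42.600 Y176.854
G01 X14.061 Y202.442
G01 X155.115 Y8.620
G01 X118.880 Y99.387
M5
G00 X78.089 Y196.673
M3 S829
G01 X135.555 Y196.673 F1340
G01 X135.555 Y176.580
G01 X78.089 Y176.580
G01 X78.089 Y196.673
M5
G00 X75.706 Y147.037
M3 S829
G01 X73.910 Y156.068 F1340
G01 X68.794 Y163.725
G01 X61.137 Y168.841
G01 X52.106 Y170.637
G01 X43.075 Y168.841
G01 X35.418 Y163.725
G01 X30.302 Y156.068
G01 X28.506 Y147.037
G01 X30.302 Y138.006
G01 X35.418 Y130.349
G01 X43.075 Y125.233
G01 X52.106 Y123.437
G01 X61.137 Y125.233
G01 X68.794 Y130.349
G01 X73.910 Y138.006
G01 X75.706 Y147.037
M5
G00 X65.225 Y129.370
M3 S829
G01 X67.641 Y118.247 F1340
G01 X70.144 Y108.728
G01 X72.733 Y100.815
G01 X75.408 Y94.507
G01 X78.170 Y89.804
G01 X81.018 Y86.706
G01 X83.952 Y85.214
G01 X86.972 Y85.326
M5
G00 X0.000 Y0.000

1 u = 1 mm; y_m = 239.934 − y.

[1] `<path>` open polyline, #000000→cut S829 F1340: (21.270,179.027) → (110.872,194.235) → (42.600,176.854) → (14.061,202.442) → (155.115,8.620) → (118.880,99.387)

[2] `<path>` rectangle, #000000→cut S829 F1340: (78.089,196.673) → (135.555,196.673) → (135.555,176.580) → (78.089,176.580) → (78.089,196.673) (closed)

[3] `<circle>` circle, #000000→cut S829 F1340: (75.706,147.037) → (73.910,156.068) → (68.794,163.725) → (61.137,168.841) → (52.106,170.637) → (43.075,168.841) → (35.418,163.725) → (30.302,156.068) → (28.506,147.037) → (30.302,138.006) → (35.418,130.349) → (43.075,125.233) → (52.106,123.437) → (61.137,125.233) → (68.794,130.349) → (73.910,138.006) → (75.706,147.037) (closed)

[4] `<path>` quadratic bezier, #000000→cut S829 F1340: (65.225,129.370) → (67.641,118.247) → (70.144,108.728) → (72.733,100.815) → (75.408,94.507) → (78.170,89.804) → (81.018,86.706) → (83.952,85.214) → (86.972,85.326)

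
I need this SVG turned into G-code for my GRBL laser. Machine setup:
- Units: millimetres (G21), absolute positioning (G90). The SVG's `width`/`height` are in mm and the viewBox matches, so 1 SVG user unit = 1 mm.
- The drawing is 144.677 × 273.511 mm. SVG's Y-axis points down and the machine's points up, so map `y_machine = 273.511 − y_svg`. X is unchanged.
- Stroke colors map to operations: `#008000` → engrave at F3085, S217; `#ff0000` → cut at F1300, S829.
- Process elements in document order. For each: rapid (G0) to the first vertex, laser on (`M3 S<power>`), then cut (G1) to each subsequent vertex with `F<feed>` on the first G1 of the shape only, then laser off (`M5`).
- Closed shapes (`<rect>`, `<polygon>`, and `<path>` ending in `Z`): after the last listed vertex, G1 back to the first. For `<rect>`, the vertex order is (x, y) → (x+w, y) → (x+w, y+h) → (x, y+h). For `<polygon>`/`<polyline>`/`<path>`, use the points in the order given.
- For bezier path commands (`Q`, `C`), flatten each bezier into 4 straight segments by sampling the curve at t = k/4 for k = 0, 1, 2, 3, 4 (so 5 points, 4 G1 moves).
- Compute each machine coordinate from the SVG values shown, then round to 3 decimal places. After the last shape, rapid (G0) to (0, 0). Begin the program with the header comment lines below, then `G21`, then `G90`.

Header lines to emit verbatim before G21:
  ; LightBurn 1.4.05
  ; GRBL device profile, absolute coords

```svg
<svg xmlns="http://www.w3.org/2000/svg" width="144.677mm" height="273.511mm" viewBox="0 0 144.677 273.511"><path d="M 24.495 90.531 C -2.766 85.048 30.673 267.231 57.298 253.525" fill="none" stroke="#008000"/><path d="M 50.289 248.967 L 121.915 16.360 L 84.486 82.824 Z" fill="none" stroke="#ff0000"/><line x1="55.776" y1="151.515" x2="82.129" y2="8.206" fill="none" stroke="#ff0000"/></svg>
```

1 u = 1 mm; y_m = 273.511 − y.

[1] `<path>` cubic bezier, #008000→engrave S217 F3085: (24.495,182.980) → (14.376,157.898) → (20.689,98.399) → (37.107,40.443) → (57.298,19.986)

[2] `<path>` closed polygon, #ff0000→cut S829 F1300: (50.289,24.544) → (121.915,257.151) → (84.486,190.687) → (50.289,24.544) (closed)

[3] `<line>` line segment, #ff0000→cut S829 F1300: (55.776,121.996) → (82.129,265.305)

; LightBurn 1.4.05
; GRBL device profile, absolute coords
G21
G90
G0 X24.495 Y182.980
M3 S217
G1 X14.376 Y157.898 F3085
G1 X20.689 Y98.399
G1 X37.107 Y40.443
G1 X57.298 Y19.986
M5
G0 X50.289 Y24.544
M3 S829
G1 X121.915 Y257.151 F1300
G1 X84.486 Y190.687
G1 X50.289 Y24.544
M5
G0 X55.776 Y121.996
M3 S829
G1 X82.129 Y265.305 F1300
M5
G0 X0.000 Y0.000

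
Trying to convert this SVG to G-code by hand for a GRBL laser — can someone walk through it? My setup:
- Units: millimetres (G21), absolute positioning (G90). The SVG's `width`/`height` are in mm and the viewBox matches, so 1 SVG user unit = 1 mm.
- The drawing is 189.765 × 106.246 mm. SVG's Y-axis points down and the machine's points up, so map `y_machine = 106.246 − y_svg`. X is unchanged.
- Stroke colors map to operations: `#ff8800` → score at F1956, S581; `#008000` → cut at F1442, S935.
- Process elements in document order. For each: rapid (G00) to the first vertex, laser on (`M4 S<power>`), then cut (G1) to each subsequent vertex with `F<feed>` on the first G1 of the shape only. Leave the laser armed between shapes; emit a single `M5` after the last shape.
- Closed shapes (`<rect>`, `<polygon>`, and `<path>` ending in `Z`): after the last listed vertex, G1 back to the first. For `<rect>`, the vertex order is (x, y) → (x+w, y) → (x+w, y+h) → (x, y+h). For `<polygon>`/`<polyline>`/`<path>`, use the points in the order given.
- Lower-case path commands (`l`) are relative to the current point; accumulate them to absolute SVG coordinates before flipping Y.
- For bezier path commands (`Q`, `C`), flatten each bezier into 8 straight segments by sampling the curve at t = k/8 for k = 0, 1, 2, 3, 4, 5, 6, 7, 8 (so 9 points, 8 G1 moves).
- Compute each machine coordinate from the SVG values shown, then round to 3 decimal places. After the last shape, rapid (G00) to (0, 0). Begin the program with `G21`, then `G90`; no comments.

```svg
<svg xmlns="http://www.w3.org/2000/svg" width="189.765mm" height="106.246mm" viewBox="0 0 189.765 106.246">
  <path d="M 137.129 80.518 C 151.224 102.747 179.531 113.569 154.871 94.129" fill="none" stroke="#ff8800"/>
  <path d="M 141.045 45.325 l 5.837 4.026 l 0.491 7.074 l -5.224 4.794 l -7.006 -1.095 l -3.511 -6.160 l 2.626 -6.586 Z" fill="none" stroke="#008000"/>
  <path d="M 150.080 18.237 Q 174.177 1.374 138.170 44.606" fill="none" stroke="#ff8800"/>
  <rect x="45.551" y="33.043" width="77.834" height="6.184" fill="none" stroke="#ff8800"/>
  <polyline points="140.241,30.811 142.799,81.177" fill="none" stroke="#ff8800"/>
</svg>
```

G21
G90
G00 X137.129 Y25.728
M4 S581
G1 X142.950 Y17.964 F1956
G1 X149.315 Y11.490
G1 X155.439 Y6.527
G1 X160.533 Y3.297
G1 X163.811 Y2.019
G1 X164.484 Y2.917
G1 X161.767 Y6.209
G1 X154.871 Y12.117
G00 X141.045 Y60.921
M4 S935
G1 X146.882 Y56.895 F1442
G1 X147.373 Y49.821
G1 X142.149 Y45.027
G1 X135.143 Y46.122
G1 X131.632 Y52.282
G1 X134.258 Y58.868
G1 X141.045 Y60.921
G00 X150.080 Y88.009
M4 S581
G1 X155.165 Y91.286 F1956
G1 X158.372 Y92.685
G1 X159.701 Y92.205
G1 X159.151 Y89.848
G1 X156.723 Y85.613
G1 X152.417 Y79.500
G1 X146.233 Y71.509
G1 X138.170 Y61.640
G00 X45.551 Y73.203
M4 S581
G1 X123.385 Y73.203 F1956
G1 X123.385 Y67.019
G1 X45.551 Y67.019
G1 X45.551 Y73.203
G00 X140.241 Y75.435
M4 S581
G1 X142.799 Y25.069 F1956
M5
G00 X0.000 Y0.000

viewBox `0 0 189.765 106.246` with mm width/height → 1 unit = 1 mm. Flip: y_m = 106.246 − y_svg.

**Shape 1** — `<path>` cubic bezier, stroke `#ff8800` → score (S581, F1956). Control points (SVG): P0=(137.129,80.518), P1=(151.224,102.747), P2=(179.531,113.569), P3=(154.871,94.129); sampled at t=k/8. Machine vertices: (137.129,25.728) → (142.950,17.964) → (149.315,11.490) → (155.439,6.527) → (160.533,3.297) → (163.811,2.019) → (164.484,2.917) → (161.767,6.209) → (154.871,12.117). Open path.

**Shape 2** — `<path>` regular polygon, stroke `#008000` → cut (S935, F1442). Machine vertices: (141.045,60.921) → (146.882,56.895) → (147.373,49.821) → (142.149,45.027) → (135.143,46.122) → (131.632,52.282) → (134.258,58.868) → (141.045,60.921). Closed: final G1 returns to the first vertex.

**Shape 3** — `<path>` quadratic bezier, stroke `#ff8800` → score (S581, F1956). Control points (SVG): P0=(150.080,18.237), P1=(174.177,1.374), P2=(138.170,44.606); sampled at t=k/8. Machine vertices: (150.080,88.009) → (155.165,91.286) → (158.372,92.685) → (159.701,92.205) → (159.151,89.848) → (156.723,85.613) → (152.417,79.500) → (146.233,71.509) → (138.170,61.640). Open path.

**Shape 4** — `<rect>` rectangle, stroke `#ff8800` → score (S581, F1956). Machine vertices: (45.551,73.203) → (123.385,73.203) → (123.385,67.019) → (45.551,67.019) → (45.551,73.203). Closed: final G1 returns to the first vertex.

**Shape 5** — `<polyline>` line segment, stroke `#ff8800` → score (S581, F1956). Machine vertices: (140.241,75.435) → (142.799,25.069). Open path.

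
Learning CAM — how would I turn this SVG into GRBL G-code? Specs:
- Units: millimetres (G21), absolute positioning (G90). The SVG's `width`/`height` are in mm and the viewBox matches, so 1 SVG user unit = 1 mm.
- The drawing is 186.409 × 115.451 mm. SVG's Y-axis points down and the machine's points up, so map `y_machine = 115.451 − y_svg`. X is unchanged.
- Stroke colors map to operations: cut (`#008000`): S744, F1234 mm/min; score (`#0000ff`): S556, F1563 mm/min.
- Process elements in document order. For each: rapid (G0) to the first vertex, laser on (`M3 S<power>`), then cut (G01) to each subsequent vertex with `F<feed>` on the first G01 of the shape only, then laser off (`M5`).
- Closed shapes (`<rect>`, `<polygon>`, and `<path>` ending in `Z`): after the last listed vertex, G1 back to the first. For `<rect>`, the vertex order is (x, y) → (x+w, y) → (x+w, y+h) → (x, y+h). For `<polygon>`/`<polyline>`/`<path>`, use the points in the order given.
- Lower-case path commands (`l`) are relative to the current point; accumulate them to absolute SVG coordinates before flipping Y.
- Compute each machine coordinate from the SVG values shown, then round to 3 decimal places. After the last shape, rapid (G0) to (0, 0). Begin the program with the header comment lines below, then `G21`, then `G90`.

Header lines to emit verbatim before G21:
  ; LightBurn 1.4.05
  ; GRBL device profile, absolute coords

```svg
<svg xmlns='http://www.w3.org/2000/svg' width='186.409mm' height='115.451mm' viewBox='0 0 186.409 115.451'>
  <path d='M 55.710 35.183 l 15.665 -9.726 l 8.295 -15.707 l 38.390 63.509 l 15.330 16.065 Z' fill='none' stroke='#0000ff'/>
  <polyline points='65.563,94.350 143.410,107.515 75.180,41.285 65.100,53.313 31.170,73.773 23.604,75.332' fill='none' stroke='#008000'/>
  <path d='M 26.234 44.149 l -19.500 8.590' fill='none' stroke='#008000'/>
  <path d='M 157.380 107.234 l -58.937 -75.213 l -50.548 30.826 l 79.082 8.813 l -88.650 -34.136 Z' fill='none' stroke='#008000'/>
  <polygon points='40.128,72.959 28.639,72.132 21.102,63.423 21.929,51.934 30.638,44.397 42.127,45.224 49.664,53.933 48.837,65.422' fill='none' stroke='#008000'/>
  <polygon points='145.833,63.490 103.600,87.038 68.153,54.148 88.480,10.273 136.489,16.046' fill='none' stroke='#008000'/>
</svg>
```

; LightBurn 1.4.05
; GRBL device profile, absolute coords
G21
G90
G0 X55.710 Y80.268
M3 S556
G01 X71.375 Y89.994 F1563
G01 X79.670 Y105.701
G01 X118.060 Y42.192
G01 X133.390 Y26.127
G01 X55.710 Y80.268
M5
G0 X65.563 Y21.101
M3 S744
G01 X143.410 Y7.936 F1234
G01 X75.180 Y74.166
G01 X65.100 Y62.138
G01 X31.170 Y41.678
G01 X23.604 Y40.119
M5
G0 X26.234 Y71.302
M3 S744
G01 X6.734 Y62.712 F1234
M5
G0 X157.380 Y8.217
M3 S744
G01 X98.443 Y83.430 F1234
G01 X47.895 Y52.604
G01 X126.977 Y43.791
G01 X38.327 Y77.927
G01 X157.380 Y8.217
M5
G0 X40.128 Y42.492
M3 S744
G01 X28.639 Y43.319 F1234
G01 X21.102 Y52.028
G01 X21.929 Y63.517
G01 X30.638 Y71.054
G01 X42.127 Y70.227
G01 X49.664 Y61.518
G01 X48.837 Y50.029
G01 X40.128 Y42.492
M5
G0 X145.833 Y51.961
M3 S744
G01 X103.600 Y28.413 F1234
G01 X68.153 Y61.303
G01 X88.480 Y105.178
G01 X136.489 Y99.405
G01 X145.833 Y51.961
M5
G0 X0.000 Y0.000

Since the viewBox matches the mm dimensions, user units are millimetres directly. The only transform is the Y-flip y_m = 115.451 − y_svg.

Shape 1 is a closed polygon drawn with `<path>`. Its stroke #0000ff means score at S556, F1563. After flipping Y the toolpath is (55.710,80.268) → (71.375,89.994) → (79.670,105.701) → (118.060,42.192) → (133.390,26.127) → (55.710,80.268), returning to the start.

Shape 2 is a open polyline drawn with `<polyline>`. Its stroke #008000 means cut at S744, F1234. After flipping Y the toolpath is (65.563,21.101) → (143.410,7.936) → (75.180,74.166) → (65.100,62.138) → (31.170,41.678) → (23.604,40.119).

Shape 3 is a line segment drawn with `<path>`. Its stroke #008000 means cut at S744, F1234. After flipping Y the toolpath is (26.234,71.302) → (6.734,62.712).

Shape 4 is a closed polygon drawn with `<path>`. Its stroke #008000 means cut at S744, F1234. After flipping Y the toolpath is (157.380,8.217) → (98.443,83.430) → (47.895,52.604) → (126.977,43.791) → (38.327,77.927) → (157.380,8.217), returning to the start.

Shape 5 is a regular polygon drawn with `<polygon>`. Its stroke #008000 means cut at S744, F1234. After flipping Y the toolpath is (40.128,42.492) → (28.639,43.319) → (21.102,52.028) → (21.929,63.517) → (30.638,71.054) → (42.127,70.227) → (49.664,61.518) → (48.837,50.029) → (40.128,42.492), returning to the start.

Shape 6 is a regular polygon drawn with `<polygon>`. Its stroke #008000 means cut at S744, F1234. After flipping Y the toolpath is (145.833,51.961) → (103.600,28.413) → (68.153,61.303) → (88.480,105.178) → (136.489,99.405) → (145.833,51.961), returning to the start.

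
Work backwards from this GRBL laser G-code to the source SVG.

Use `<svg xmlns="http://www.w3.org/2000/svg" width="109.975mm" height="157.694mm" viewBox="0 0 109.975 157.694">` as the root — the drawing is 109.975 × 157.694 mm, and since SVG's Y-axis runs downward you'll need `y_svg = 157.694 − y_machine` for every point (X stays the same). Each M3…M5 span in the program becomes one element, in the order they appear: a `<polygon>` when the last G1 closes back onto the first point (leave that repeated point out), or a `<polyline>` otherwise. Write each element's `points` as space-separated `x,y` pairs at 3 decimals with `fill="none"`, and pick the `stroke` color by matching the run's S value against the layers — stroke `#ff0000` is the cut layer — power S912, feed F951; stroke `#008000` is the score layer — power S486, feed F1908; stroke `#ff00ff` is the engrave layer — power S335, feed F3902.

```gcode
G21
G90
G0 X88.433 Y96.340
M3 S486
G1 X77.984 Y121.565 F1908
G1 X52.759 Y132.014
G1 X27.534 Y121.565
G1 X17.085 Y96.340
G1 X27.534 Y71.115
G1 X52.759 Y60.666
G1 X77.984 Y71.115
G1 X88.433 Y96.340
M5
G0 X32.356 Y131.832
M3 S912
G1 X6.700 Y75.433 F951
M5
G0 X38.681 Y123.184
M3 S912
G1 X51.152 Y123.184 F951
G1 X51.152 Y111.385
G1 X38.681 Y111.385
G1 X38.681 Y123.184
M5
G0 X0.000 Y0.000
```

<svg xmlns="http://www.w3.org/2000/svg" width="109.975mm" height="157.694mm" viewBox="0 0 109.975 157.694">
  <polygon points="88.433,61.354 77.984,36.129 52.759,25.680 27.534,36.129 17.085,61.354 27.534,86.579 52.759,97.028 77.984,86.579" fill="none" stroke="#008000"/>
  <polyline points="32.356,25.862 6.700,82.261" fill="none" stroke="#ff0000"/>
  <polygon points="38.681,34.510 51.152,34.510 51.152,46.309 38.681,46.309" fill="none" stroke="#ff0000"/>
</svg>

Each laser-on run becomes one SVG element. Flip Y back into SVG space with y_svg = 157.694 − y_machine.

Run 1: power S486 maps to stroke `#008000` (score). The run returns to its start, so emit a `<polygon>` with points (Y-flipped): 88.433,61.354 77.984,36.129 52.759,25.680 27.534,36.129 17.085,61.354 27.534,86.579 52.759,97.028 77.984,86.579.

Run 2: power S912 maps to stroke `#ff0000` (cut). The run is open, so emit a `<polyline>` with points (Y-flipped): 32.356,25.862 6.700,82.261.

Run 3: power S912 maps to stroke `#ff0000` (cut). The run returns to its start, so emit a `<polygon>` with points (Y-flipped): 38.681,34.510 51.152,34.510 51.152,46.309 38.681,46.309.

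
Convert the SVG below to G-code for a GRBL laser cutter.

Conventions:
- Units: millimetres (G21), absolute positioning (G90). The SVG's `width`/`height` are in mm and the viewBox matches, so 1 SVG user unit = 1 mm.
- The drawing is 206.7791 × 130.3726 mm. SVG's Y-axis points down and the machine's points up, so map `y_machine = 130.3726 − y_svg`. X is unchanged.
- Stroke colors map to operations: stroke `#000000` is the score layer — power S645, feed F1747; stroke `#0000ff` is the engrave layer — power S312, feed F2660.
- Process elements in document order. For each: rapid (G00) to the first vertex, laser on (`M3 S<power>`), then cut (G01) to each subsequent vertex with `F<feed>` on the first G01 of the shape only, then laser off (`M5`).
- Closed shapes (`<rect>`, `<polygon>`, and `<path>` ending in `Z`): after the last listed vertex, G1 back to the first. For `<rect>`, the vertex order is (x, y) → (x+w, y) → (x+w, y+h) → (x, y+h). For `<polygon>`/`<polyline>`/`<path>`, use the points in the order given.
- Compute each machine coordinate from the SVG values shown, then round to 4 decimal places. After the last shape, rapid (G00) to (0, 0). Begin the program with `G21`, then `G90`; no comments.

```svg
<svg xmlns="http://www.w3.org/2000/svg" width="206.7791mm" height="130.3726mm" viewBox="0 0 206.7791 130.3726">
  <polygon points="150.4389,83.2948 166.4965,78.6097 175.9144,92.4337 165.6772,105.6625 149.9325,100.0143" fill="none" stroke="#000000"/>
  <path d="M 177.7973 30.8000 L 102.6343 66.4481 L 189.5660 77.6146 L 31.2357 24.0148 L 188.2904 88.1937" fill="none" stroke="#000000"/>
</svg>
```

1 u = 1 mm; y_m = 130.3726 − y.

[1] `<polygon>` regular polygon, #000000→score S645 F1747: (150.4389,47.0778) → (166.4965,51.7629) → (175.9144,37.9389) → (165.6772,24.7101) → (149.9325,30.3583) → (150.4389,47.0778) (closed)

[2] `<path>` open polyline, #000000→score S645 F1747: (177.7973,99.5726) → (102.6343,63.9245) → (189.5660,52.7580) → (31.2357,106.3578) → (188.2904,42.1789)

G21
G90
G00 X150.4389 Y47.0778
M3 S645
G01 X166.4965 Y51.7629 F1747
G01 X175.9144 Y37.9389
G01 X165.6772 Y24.7101
G01 X149.9325 Y30.3583
G01 X150.4389 Y47.0778
M5
G00 X177.7973 Y99.5726
M3 S645
G01 X102.6343 Y63.9245 F1747
G01 X189.5660 Y52.7580
G01 X31.2357 Y106.3578
G01 X188.2904 Y42.1789
M5
G00 X0.0000 Y0.0000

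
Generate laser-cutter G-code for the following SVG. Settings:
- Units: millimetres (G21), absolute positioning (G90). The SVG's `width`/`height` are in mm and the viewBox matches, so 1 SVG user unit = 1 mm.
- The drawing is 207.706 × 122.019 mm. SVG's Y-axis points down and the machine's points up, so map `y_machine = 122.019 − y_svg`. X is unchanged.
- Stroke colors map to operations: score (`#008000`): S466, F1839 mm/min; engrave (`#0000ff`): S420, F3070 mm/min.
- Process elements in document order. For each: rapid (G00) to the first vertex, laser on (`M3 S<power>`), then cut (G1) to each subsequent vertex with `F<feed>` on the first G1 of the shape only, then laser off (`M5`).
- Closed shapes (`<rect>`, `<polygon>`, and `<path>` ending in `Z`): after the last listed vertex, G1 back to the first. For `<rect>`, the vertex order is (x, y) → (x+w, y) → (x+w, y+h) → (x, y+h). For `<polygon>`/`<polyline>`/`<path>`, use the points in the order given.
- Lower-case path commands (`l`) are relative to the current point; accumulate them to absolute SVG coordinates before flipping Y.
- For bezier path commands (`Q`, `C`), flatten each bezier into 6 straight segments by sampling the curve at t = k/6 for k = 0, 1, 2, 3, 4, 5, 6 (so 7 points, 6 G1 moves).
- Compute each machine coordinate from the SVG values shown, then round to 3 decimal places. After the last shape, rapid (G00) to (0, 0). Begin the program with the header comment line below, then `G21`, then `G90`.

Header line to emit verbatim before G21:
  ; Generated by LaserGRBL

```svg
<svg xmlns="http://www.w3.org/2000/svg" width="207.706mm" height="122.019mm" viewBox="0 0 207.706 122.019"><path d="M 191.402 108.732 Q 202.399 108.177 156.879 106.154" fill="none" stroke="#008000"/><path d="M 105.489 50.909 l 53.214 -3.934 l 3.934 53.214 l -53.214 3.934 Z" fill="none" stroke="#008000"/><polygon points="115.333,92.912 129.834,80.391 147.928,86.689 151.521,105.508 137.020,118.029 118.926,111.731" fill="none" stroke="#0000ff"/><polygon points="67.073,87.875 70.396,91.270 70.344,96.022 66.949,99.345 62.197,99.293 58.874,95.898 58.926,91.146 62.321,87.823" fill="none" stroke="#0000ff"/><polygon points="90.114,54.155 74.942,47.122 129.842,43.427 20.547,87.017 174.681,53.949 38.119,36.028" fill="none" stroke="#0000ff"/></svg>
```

1 u = 1 mm; y_m = 122.019 − y.

[1] `<path>` quadratic bezier, #008000→score S466 F1839: (191.402,13.287) → (193.498,13.513) → (192.454,13.820) → (188.270,14.209) → (180.946,14.679) → (170.482,15.231) → (156.879,15.865)

[2] `<path>` regular polygon, #008000→score S466 F1839: (105.489,71.110) → (158.703,75.044) → (162.637,21.830) → (109.423,17.896) → (105.489,71.110) (closed)

[3] `<polygon>` regular polygon, #0000ff→engrave S420 F3070: (115.333,29.107) → (129.834,41.628) → (147.928,35.330) → (151.521,16.511) → (137.020,3.990) → (118.926,10.288) → (115.333,29.107) (closed)

[4] `<polygon>` regular polygon, #0000ff→engrave S420 F3070: (67.073,34.144) → (70.396,30.749) → (70.344,25.997) → (66.949,22.674) → (62.197,22.726) → (58.874,26.121) → (58.926,30.873) → (62.321,34.196) → (67.073,34.144) (closed)

[5] `<polygon>` closed polygon, #0000ff→engrave S420 F3070: (90.114,67.864) → (74.942,74.897) → (129.842,78.592) → (20.547,35.002) → (174.681,68.070) → (38.119,85.991) → (90.114,67.864) (closed)

; Generated by LaserGRBL
G21
G90
G00 X191.402 Y13.287
M3 S466
G1 X193.498 Y13.513 F1839
G1 X192.454 Y13.820
G1 X188.270 Y14.209
G1 X180.946 Y14.679
G1 X170.482 Y15.231
G1 X156.879 Y15.865
M5
G00 X105.489 Y71.110
M3 S466
G1 X158.703 Y75.044 F1839
G1 X162.637 Y21.830
G1 X109.423 Y17.896
G1 X105.489 Y71.110
M5
G00 X115.333 Y29.107
M3 S420
G1 X129.834 Y41.628 F3070
G1 X147.928 Y35.330
G1 X151.521 Y16.511
G1 X137.020 Y3.990
G1 X118.926 Y10.288
G1 X115.333 Y29.107
M5
G00 X67.073 Y34.144
M3 S420
G1 X70.396 Y30.749 F3070
G1 X70.344 Y25.997
G1 X66.949 Y22.674
G1 X62.197 Y22.726
G1 X58.874 Y26.121
G1 X58.926 Y30.873
G1 X62.321 Y34.196
G1 X67.073 Y34.144
M5
G00 X90.114 Y67.864
M3 S420
G1 X74.942 Y74.897 F3070
G1 X129.842 Y78.592
G1 X20.547 Y35.002
G1 X174.681 Y68.070
G1 X38.119 Y85.991
G1 X90.114 Y67.864
M5
G00 X0.000 Y0.000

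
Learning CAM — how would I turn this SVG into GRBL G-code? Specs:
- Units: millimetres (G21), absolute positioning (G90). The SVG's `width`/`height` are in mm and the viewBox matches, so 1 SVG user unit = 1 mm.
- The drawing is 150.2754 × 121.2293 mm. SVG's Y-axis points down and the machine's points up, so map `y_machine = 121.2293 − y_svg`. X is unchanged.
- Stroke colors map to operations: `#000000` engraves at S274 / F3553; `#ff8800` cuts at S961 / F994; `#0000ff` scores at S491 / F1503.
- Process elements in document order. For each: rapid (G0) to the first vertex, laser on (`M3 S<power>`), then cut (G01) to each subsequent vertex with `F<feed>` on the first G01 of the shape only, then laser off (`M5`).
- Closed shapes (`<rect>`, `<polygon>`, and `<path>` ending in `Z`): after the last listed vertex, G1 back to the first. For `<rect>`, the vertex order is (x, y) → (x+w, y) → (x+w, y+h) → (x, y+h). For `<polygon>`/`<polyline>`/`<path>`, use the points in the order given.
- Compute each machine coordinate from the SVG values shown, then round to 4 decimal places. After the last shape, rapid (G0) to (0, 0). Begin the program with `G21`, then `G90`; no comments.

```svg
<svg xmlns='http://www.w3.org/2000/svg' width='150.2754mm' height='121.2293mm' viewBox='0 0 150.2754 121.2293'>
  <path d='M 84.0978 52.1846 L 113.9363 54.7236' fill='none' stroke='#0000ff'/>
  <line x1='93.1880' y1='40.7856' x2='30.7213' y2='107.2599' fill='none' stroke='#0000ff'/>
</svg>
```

G21
G90
G0 X84.0978 Y69.0447
M3 S491
G01 X113.9363 Y66.5057 F1503
M5
G0 X93.1880 Y80.4437
M3 S491
G01 X30.7213 Y13.9694 F1503
M5
G0 X0.0000 Y0.0000

1 u = 1 mm; y_m = 121.2293 − y.

[1] `<path>` line segment, #0000ff→score S491 F1503: (84.0978,69.0447) → (113.9363,66.5057)

[2] `<line>` line segment, #0000ff→score S491 F1503: (93.1880,80.4437) → (30.7213,13.9694)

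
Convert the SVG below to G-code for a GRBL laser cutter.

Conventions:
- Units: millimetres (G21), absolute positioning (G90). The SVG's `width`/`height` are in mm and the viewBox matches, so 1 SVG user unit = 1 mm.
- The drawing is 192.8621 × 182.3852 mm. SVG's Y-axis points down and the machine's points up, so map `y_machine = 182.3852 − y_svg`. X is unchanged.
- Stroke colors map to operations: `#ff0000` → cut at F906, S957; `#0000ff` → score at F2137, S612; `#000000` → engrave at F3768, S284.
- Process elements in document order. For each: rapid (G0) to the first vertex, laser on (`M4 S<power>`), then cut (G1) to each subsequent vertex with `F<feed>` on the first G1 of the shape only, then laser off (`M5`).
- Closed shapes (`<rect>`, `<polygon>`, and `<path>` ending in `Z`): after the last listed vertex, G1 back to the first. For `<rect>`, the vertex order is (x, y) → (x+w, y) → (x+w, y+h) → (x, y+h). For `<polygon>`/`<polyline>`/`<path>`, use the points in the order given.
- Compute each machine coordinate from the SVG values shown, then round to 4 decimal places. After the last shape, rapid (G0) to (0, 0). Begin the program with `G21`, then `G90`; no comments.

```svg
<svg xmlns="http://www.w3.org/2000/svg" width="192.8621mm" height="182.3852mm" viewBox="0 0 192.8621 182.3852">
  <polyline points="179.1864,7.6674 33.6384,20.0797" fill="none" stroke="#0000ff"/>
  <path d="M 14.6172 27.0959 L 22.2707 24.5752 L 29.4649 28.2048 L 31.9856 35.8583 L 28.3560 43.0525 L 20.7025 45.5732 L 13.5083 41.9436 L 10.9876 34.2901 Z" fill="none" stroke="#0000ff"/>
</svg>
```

1 u = 1 mm; y_m = 182.3852 − y.

[1] `<polyline>` line segment, #0000ff→score S612 F2137: (179.1864,174.7178) → (33.6384,162.3055)

[2] `<path>` regular polygon, #0000ff→score S612 F2137: (14.6172,155.2893) → (22.2707,157.8100) → (29.4649,154.1804) → (31.9856,146.5269) → (28.3560,139.3327) → (20.7025,136.8120) → (13.5083,140.4416) → (10.9876,148.0951) → (14.6172,155.2893) (closed)

G21
G90
G0 X179.1864 Y174.7178
M4 S612
G1 X33.6384 Y162.3055 F2137
M5
G0 X14.6172 Y155.2893
M4 S612
G1 X22.2707 Y157.8100 F2137
G1 X29.4649 Y154.1804
G1 X31.9856 Y146.5269
G1 X28.3560 Y139.3327
G1 X20.7025 Y136.8120
G1 X13.5083 Y140.4416
G1 X10.9876 Y148.0951
G1 X14.6172 Y155.2893
M5
G0 X0.0000 Y0.0000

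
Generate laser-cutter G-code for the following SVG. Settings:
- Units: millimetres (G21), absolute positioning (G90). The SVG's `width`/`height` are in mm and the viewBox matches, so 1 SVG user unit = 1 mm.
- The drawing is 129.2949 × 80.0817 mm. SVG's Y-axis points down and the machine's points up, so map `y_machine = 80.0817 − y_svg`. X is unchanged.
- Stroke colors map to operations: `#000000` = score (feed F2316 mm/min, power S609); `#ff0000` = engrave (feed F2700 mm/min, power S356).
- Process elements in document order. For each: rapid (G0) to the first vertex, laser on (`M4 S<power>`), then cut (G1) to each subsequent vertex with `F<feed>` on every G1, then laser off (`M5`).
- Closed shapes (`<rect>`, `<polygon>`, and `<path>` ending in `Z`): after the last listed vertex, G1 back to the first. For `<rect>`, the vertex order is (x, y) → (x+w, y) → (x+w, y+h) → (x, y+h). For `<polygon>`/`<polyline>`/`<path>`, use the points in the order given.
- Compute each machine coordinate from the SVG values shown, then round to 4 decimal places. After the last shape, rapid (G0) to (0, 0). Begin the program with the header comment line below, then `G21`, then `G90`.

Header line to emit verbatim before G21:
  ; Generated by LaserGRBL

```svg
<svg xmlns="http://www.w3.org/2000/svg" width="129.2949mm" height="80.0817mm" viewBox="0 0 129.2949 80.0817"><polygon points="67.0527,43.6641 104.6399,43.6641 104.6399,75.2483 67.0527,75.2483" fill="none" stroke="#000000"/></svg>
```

; Generated by LaserGRBL
G21
G90
G0 X67.0527 Y36.4176
M4 S609
G1 X104.6399 Y36.4176 F2316
G1 X104.6399 Y4.8334 F2316
G1 X67.0527 Y4.8334 F2316
G1 X67.0527 Y36.4176 F2316
M5
G0 X0.0000 Y0.0000

1 u = 1 mm; y_m = 80.0817 − y.

[1] `<polygon>` rectangle, #000000→score S609 F2316: (67.0527,36.4176) → (104.6399,36.4176) → (104.6399,4.8334) → (67.0527,4.8334) → (67.0527,36.4176) (closed)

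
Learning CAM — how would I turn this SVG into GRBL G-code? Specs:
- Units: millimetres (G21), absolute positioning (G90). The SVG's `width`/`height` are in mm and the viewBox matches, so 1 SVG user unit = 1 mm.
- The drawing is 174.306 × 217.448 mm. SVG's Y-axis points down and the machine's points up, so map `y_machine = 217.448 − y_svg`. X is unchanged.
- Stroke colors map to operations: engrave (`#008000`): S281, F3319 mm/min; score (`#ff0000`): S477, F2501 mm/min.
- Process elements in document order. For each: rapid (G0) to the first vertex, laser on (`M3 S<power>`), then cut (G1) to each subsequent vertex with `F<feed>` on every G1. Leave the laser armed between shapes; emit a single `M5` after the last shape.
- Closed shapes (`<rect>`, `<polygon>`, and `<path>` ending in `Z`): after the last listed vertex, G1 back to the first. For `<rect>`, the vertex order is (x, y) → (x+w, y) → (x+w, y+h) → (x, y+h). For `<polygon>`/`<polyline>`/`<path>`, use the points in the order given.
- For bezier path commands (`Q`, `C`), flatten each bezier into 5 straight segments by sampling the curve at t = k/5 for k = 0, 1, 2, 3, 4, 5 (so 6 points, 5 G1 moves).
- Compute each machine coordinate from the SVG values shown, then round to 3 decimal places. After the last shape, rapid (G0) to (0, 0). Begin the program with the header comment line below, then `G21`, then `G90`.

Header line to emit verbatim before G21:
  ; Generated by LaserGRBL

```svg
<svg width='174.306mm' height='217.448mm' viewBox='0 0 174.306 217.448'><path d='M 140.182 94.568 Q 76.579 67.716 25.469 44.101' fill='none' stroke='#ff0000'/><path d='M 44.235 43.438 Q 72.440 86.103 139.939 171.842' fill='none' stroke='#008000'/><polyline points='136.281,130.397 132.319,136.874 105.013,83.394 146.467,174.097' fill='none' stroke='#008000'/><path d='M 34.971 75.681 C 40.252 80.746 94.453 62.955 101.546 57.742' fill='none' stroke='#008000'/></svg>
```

viewBox `0 0 174.306 217.448` with mm width/height → 1 unit = 1 mm. Flip: y_m = 217.448 − y_svg.

**Shape 1** — `<path>` quadratic bezier, stroke `#ff0000` → score (S477, F2501). Control points (SVG): P0=(140.182,94.568), P1=(76.579,67.716), P2=(25.469,44.101); sampled at t=k/5. Machine vertices: (140.182,122.880) → (115.241,133.491) → (91.298,143.844) → (68.356,153.937) → (46.413,163.772) → (25.469,173.347). Open path.

**Shape 2** — `<path>` quadratic bezier, stroke `#008000` → engrave (S281, F3319). Control points (SVG): P0=(44.235,43.438), P1=(72.440,86.103), P2=(139.939,171.842); sampled at t=k/5. Machine vertices: (44.235,174.010) → (57.089,155.221) → (73.086,132.986) → (92.227,107.305) → (114.511,78.179) → (139.939,45.606). Open path.

**Shape 3** — `<polyline>` open polyline, stroke `#008000` → engrave (S281, F3319). Machine vertices: (136.281,87.051) → (132.319,80.574) → (105.013,134.054) → (146.467,43.351). Open path.

**Shape 4** — `<path>` cubic bezier, stroke `#008000` → engrave (S281, F3319). Control points (SVG): P0=(34.971,75.681), P1=(40.252,80.746), P2=(94.453,62.955), P3=(101.546,57.742); sampled at t=k/5. Machine vertices: (34.971,141.767) → (43.242,141.187) → (58.644,144.392) → (76.568,149.681) → (92.405,155.352) → (101.546,159.706). Open path.

; Generated by LaserGRBL
G21
G90
G0 X140.182 Y122.880
M3 S477
G1 X115.241 Y133.491 F2501
G1 X91.298 Y143.844 F2501
G1 X68.356 Y153.937 F2501
G1 X46.413 Y163.772 F2501
G1 X25.469 Y173.347 F2501
G0 X44.235 Y174.010
M3 S281
G1 X57.089 Y155.221 F3319
G1 X73.086 Y132.986 F3319
G1 X92.227 Y107.305 F3319
G1 X114.511 Y78.179 F3319
G1 X139.939 Y45.606 F3319
G0 X136.281 Y87.051
M3 S281
G1 X132.319 Y80.574 F3319
G1 X105.013 Y134.054 F3319
G1 X146.467 Y43.351 F3319
G0 X34.971 Y141.767
M3 S281
G1 X43.242 Y141.187 F3319
G1 X58.644 Y144.392 F3319
G1 X76.568 Y149.681 F3319
G1 X92.405 Y155.352 F3319
G1 X101.546 Y159.706 F3319
M5
G0 X0.000 Y0.000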